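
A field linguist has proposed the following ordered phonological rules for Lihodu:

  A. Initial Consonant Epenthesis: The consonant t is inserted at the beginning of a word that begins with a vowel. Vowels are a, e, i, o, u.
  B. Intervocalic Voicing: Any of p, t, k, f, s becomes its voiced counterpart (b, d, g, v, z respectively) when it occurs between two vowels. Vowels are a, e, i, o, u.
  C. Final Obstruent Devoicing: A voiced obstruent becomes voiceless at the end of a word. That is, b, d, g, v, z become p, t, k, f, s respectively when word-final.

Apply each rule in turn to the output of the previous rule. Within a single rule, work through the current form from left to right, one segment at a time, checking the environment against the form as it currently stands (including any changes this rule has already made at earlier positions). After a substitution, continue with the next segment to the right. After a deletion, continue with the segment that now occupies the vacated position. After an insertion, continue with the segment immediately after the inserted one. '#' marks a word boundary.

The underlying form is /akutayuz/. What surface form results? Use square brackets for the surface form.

A Initial Consonant Epenthesis: [akutayuz] → [takutayuz]
B Intervocalic Voicing: [takutayuz] → [tagudayuz]
C Final Obstruent Devoicing: [tagudayuz] → [tagudayus]

[tagudayus]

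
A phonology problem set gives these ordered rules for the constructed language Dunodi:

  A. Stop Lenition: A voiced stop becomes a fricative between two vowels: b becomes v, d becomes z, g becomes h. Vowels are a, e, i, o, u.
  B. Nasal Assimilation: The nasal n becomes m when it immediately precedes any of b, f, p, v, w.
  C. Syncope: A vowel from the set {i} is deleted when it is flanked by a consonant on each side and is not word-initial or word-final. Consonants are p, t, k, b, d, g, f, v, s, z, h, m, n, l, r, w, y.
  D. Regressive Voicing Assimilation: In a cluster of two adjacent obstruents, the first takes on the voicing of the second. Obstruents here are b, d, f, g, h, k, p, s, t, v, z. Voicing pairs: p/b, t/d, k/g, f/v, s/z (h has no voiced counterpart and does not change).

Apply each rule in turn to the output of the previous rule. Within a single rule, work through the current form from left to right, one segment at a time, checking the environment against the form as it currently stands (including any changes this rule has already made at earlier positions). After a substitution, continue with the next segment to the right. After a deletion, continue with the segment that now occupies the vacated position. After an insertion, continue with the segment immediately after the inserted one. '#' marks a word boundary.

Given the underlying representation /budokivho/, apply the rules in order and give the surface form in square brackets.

[buzogfho]

A Stop Lenition: [budokivho] → [buzokivho]
B Nasal Assimilation: no change — [buzokivho]
C Syncope: [buzokivho] → [buzokvho]
D Regressive Voicing Assimilation: [buzokvho] → [buzogfho]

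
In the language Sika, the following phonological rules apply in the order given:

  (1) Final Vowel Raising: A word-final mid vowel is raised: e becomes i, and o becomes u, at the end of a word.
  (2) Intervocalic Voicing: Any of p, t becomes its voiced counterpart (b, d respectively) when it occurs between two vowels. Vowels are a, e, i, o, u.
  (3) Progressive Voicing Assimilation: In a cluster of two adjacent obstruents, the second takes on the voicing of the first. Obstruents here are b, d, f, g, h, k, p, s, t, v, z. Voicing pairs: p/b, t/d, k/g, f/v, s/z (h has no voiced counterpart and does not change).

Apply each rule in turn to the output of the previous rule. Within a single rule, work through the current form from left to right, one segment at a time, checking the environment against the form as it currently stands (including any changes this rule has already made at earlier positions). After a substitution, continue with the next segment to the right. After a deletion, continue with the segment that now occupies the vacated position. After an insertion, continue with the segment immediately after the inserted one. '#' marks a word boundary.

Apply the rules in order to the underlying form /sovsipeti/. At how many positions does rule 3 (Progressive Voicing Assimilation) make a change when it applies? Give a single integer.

1

(1) Final Vowel Raising: no change — [sovsipeti]
(2) Intervocalic Voicing: [sovsipeti] → [sovsibedi]
(3) Progressive Voicing Assimilation: [sovsibedi] → [sovzibedi]
Rule 3 changed 1 position(s).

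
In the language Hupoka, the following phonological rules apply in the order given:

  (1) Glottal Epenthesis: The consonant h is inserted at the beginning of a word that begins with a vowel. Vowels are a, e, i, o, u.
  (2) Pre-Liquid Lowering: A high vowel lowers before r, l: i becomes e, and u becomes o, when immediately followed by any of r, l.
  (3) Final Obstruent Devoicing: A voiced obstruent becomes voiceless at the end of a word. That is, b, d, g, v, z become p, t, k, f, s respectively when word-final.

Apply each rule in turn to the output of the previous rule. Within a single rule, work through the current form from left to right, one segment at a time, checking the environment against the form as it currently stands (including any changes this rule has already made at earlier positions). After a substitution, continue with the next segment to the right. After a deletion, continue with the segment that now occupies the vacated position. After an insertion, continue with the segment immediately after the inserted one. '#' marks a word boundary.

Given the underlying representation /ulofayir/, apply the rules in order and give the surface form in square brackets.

(1) Glottal Epenthesis: [ulofayir] → [hulofayir]
(2) Pre-Liquid Lowering: [hulofayir] → [holofayer]
(3) Final Obstruent Devoicing: no change — [holofayer]

[holofayer]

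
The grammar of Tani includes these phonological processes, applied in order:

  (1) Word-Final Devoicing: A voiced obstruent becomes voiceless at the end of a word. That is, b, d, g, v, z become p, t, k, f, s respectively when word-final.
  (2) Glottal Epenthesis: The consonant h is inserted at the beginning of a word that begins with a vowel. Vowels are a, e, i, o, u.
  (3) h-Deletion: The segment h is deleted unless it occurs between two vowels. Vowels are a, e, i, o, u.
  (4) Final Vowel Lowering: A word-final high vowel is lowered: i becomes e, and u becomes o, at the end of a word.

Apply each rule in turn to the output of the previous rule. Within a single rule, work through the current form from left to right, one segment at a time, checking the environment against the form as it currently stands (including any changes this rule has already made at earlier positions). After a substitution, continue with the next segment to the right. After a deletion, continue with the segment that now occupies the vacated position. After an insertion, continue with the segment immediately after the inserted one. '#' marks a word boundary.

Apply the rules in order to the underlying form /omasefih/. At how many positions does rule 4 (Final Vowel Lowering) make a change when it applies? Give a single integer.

(1) Word-Final Devoicing: no change — [omasefih]
(2) Glottal Epenthesis: [omasefih] → [homasefih]
(3) h-Deletion: [homasefih] → [omasefi]
(4) Final Vowel Lowering: [omasefi] → [omasefe]
Rule 4 changed 1 position(s).

1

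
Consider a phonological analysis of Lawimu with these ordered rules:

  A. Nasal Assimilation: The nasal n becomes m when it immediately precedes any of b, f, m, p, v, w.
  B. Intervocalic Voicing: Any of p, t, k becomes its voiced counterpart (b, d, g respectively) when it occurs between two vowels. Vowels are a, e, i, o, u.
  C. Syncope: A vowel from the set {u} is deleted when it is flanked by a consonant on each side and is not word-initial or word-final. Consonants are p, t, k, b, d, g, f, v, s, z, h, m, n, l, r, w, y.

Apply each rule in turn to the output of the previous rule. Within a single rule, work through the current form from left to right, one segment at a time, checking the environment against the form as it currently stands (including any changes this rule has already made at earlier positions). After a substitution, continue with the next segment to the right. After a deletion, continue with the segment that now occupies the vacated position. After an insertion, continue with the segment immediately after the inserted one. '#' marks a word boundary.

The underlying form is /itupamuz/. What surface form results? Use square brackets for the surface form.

A Nasal Assimilation: no change — [itupamuz]
B Intervocalic Voicing: [itupamuz] → [idubamuz]
C Syncope: [idubamuz] → [idbamz]

[idbamz]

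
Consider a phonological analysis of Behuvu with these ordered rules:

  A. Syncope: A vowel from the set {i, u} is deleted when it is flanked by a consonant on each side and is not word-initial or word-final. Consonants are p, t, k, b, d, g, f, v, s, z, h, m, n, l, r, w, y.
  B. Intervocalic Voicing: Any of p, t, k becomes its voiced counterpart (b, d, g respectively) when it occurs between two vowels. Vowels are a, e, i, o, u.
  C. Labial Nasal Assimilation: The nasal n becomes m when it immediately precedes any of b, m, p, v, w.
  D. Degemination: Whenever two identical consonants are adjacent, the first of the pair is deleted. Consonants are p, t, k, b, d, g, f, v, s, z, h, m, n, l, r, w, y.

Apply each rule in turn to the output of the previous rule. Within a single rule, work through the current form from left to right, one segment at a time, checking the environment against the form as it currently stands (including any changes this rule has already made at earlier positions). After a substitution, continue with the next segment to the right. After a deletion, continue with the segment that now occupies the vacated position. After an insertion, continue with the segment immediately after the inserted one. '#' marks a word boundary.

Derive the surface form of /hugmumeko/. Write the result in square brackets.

[hgmego]

A Syncope: [hugmumeko] → [hgmmeko]
B Intervocalic Voicing: [hgmmeko] → [hgmmego]
C Labial Nasal Assimilation: no change — [hgmmego]
D Degemination: [hgmmego] → [hgmego]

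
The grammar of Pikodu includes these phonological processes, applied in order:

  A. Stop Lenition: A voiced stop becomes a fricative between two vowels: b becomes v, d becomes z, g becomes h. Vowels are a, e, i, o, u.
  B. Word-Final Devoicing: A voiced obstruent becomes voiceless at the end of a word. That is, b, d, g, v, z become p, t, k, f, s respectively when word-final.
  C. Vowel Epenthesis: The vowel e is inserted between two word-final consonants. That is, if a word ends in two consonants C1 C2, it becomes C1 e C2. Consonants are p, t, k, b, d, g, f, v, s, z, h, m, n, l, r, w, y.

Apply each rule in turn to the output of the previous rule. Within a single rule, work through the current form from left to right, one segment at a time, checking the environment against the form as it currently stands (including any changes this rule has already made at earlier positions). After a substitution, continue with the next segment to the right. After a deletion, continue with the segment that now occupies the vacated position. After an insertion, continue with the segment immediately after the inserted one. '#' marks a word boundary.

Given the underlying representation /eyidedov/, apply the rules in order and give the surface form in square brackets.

A Stop Lenition: [eyidedov] → [eyizezov]
B Word-Final Devoicing: [eyizezov] → [eyizezof]
C Vowel Epenthesis: no change — [eyizezof]

[eyizezof]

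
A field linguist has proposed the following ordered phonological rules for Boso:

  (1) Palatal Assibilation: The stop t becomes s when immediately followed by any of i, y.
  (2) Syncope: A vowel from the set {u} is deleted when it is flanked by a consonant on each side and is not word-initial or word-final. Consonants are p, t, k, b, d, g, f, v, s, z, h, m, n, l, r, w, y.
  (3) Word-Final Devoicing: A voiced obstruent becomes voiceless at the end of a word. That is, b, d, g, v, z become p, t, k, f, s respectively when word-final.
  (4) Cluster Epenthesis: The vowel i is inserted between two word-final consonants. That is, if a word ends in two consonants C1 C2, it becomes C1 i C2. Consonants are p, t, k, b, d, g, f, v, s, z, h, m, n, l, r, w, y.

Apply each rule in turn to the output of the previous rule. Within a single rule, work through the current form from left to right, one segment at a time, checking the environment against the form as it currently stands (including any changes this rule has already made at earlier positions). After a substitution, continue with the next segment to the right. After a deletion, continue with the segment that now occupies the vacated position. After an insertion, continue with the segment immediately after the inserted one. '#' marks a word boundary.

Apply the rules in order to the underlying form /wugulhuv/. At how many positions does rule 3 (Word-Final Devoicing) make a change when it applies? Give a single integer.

(1) Palatal Assibilation: no change — [wugulhuv]
(2) Syncope: [wugulhuv] → [wglhv]
(3) Word-Final Devoicing: [wglhv] → [wglhf]
(4) Cluster Epenthesis: [wglhf] → [wglhif]
Rule 3 changed 1 position(s).

1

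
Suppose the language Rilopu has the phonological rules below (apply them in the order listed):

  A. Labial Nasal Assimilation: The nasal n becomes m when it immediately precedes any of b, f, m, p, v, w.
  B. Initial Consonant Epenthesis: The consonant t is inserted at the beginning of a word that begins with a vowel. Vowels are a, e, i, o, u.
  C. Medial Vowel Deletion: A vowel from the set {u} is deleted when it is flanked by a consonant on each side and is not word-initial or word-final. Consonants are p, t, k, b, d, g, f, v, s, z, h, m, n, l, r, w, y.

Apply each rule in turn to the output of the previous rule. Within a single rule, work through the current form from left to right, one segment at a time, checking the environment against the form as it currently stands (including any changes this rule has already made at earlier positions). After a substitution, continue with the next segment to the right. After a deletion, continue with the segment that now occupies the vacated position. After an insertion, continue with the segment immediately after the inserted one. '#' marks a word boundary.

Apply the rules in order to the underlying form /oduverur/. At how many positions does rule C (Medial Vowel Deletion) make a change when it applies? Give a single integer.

2

A Labial Nasal Assimilation: no change — [oduverur]
B Initial Consonant Epenthesis: [oduverur] → [toduverur]
C Medial Vowel Deletion: [toduverur] → [todverr]
Rule C changed 2 position(s).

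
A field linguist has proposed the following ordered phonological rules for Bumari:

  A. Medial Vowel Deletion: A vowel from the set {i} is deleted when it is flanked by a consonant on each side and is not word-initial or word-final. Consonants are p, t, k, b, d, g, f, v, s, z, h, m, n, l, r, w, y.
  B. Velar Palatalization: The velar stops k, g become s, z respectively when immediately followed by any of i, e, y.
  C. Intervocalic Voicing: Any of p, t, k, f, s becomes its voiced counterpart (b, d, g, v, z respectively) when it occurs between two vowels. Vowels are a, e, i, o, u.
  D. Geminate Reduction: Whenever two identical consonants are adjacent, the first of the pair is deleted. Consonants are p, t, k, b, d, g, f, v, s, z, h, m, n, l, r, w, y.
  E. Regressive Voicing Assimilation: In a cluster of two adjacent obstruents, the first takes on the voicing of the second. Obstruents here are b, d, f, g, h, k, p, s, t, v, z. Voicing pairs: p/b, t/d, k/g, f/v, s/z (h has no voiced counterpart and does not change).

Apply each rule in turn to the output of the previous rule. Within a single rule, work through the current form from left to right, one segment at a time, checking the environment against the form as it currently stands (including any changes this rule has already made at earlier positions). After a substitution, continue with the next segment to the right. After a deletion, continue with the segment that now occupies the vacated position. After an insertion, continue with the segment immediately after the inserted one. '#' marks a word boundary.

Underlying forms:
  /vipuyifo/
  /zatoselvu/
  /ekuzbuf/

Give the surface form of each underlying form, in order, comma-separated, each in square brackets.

[fpuyfo], [zadozelvu], [eguzbuf]

/vipuyifo/:
  A Medial Vowel Deletion: [vipuyifo] → [vpuyfo]
  B Velar Palatalization: no change — [vpuyfo]
  C Intervocalic Voicing: no change — [vpuyfo]
  D Geminate Reduction: no change — [vpuyfo]
  E Regressive Voicing Assimilation: [vpuyfo] → [fpuyfo]
/zatoselvu/:
  A Medial Vowel Deletion: no change — [zatoselvu]
  B Velar Palatalization: no change — [zatoselvu]
  C Intervocalic Voicing: [zatoselvu] → [zadozelvu]
  D Geminate Reduction: no change — [zadozelvu]
  E Regressive Voicing Assimilation: no change — [zadozelvu]
/ekuzbuf/:
  A Medial Vowel Deletion: no change — [ekuzbuf]
  B Velar Palatalization: no change — [ekuzbuf]
  C Intervocalic Voicing: [ekuzbuf] → [eguzbuf]
  D Geminate Reduction: no change — [eguzbuf]
  E Regressive Voicing Assimilation: no change — [eguzbuf]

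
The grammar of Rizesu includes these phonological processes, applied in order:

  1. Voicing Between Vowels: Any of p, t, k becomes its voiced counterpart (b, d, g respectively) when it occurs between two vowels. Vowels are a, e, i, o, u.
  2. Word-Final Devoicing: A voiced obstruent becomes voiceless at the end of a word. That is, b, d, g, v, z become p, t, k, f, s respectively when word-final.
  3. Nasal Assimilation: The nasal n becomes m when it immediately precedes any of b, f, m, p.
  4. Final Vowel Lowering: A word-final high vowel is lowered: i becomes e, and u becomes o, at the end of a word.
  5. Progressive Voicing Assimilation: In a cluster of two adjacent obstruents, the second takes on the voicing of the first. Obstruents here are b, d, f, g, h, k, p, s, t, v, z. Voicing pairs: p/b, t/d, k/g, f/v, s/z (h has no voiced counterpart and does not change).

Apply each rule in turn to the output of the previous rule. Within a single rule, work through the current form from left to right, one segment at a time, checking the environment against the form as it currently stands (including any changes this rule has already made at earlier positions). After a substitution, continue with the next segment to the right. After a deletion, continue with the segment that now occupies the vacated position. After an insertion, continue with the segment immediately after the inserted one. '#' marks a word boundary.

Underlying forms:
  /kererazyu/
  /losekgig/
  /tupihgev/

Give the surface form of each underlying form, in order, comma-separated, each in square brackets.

[kererazyo], [losekkik], [tubihkef]

/kererazyu/:
  1 Voicing Between Vowels: no change — [kererazyu]
  2 Word-Final Devoicing: no change — [kererazyu]
  3 Nasal Assimilation: no change — [kererazyu]
  4 Final Vowel Lowering: [kererazyu] → [kererazyo]
  5 Progressive Voicing Assimilation: no change — [kererazyo]
/losekgig/:
  1 Voicing Between Vowels: no change — [losekgig]
  2 Word-Final Devoicing: [losekgig] → [losekgik]
  3 Nasal Assimilation: no change — [losekgik]
  4 Final Vowel Lowering: no change — [losekgik]
  5 Progressive Voicing Assimilation: [losekgik] → [losekkik]
/tupihgev/:
  1 Voicing Between Vowels: [tupihgev] → [tubihgev]
  2 Word-Final Devoicing: [tubihgev] → [tubihgef]
  3 Nasal Assimilation: no change — [tubihgef]
  4 Final Vowel Lowering: no change — [tubihgef]
  5 Progressive Voicing Assimilation: [tubihgef] → [tubihkef]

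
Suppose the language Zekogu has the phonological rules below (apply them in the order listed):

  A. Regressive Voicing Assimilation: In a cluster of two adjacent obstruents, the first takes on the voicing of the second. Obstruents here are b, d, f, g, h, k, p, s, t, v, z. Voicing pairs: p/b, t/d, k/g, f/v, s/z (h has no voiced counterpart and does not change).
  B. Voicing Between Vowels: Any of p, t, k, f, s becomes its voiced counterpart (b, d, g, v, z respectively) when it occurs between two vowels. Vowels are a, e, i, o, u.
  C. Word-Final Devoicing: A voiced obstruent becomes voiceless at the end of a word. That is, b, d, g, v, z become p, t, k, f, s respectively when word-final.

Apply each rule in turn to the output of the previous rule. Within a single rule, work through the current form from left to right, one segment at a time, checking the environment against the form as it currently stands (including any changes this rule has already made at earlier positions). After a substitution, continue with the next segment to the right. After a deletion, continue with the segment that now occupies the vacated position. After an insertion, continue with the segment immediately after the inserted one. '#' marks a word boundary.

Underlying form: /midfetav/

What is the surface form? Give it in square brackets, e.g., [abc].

[mitfedaf]

A Regressive Voicing Assimilation: [midfetav] → [mitfetav]
B Voicing Between Vowels: [mitfetav] → [mitfedav]
C Word-Final Devoicing: [mitfedav] → [mitfedaf]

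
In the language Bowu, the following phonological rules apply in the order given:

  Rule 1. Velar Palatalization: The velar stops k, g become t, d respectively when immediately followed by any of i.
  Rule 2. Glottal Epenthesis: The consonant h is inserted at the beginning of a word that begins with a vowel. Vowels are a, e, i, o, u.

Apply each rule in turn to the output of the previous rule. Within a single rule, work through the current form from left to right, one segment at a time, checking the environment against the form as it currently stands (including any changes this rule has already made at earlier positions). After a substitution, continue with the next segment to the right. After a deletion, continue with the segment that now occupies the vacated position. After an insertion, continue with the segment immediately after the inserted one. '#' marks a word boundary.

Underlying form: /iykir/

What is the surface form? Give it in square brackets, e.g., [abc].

[hiytir]

Rule 1 Velar Palatalization: [iykir] → [iytir]
Rule 2 Glottal Epenthesis: [iytir] → [hiytir]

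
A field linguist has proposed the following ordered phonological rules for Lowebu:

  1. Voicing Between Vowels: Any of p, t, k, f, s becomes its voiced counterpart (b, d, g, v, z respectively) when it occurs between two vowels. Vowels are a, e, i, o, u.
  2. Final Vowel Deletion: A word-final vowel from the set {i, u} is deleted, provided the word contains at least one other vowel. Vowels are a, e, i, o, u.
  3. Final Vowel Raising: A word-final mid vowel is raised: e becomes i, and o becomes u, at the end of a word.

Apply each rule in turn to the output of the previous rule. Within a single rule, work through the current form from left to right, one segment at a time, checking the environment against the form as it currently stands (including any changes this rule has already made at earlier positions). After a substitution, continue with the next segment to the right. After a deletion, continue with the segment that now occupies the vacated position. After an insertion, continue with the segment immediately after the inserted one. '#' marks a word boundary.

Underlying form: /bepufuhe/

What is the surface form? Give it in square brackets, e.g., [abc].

[bebuvuhi]

1 Voicing Between Vowels: [bepufuhe] → [bebuvuhe]
2 Final Vowel Deletion: no change — [bebuvuhe]
3 Final Vowel Raising: [bebuvuhe] → [bebuvuhi]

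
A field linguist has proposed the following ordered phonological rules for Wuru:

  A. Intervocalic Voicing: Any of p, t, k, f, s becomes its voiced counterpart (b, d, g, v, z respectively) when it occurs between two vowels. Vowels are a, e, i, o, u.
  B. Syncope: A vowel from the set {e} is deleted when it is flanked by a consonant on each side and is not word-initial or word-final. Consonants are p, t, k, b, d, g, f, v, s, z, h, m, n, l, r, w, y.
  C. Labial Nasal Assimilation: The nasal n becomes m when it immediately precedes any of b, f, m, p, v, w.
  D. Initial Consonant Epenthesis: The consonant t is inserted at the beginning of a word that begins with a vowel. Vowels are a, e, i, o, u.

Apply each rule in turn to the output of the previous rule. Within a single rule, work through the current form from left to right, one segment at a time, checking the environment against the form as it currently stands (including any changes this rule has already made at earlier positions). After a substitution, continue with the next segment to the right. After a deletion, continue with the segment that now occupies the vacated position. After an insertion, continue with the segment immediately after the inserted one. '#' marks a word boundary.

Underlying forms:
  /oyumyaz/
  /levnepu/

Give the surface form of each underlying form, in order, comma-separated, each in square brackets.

[toyumyaz], [lvmbu]

/oyumyaz/:
  A Intervocalic Voicing: no change — [oyumyaz]
  B Syncope: no change — [oyumyaz]
  C Labial Nasal Assimilation: no change — [oyumyaz]
  D Initial Consonant Epenthesis: [oyumyaz] → [toyumyaz]
/levnepu/:
  A Intervocalic Voicing: [levnepu] → [levnebu]
  B Syncope: [levnebu] → [lvnbu]
  C Labial Nasal Assimilation: [lvnbu] → [lvmbu]
  D Initial Consonant Epenthesis: no change — [lvmbu]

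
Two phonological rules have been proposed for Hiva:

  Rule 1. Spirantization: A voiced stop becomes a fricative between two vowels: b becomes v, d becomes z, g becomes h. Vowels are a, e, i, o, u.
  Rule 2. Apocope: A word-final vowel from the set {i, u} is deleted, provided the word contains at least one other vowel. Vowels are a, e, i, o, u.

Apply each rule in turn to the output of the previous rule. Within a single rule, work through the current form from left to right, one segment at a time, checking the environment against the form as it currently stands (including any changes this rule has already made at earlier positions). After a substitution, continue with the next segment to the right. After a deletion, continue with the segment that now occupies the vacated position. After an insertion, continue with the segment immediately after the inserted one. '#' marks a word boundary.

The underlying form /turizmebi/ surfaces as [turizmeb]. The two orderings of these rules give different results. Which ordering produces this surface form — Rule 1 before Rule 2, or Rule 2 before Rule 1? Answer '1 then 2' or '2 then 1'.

Order 1 then 2:
  1 Spirantization: [turizmebi] → [turizmevi]
  2 Apocope: [turizmevi] → [turizmev]
  result: [turizmev]
Order 2 then 1:
  2 Apocope: [turizmebi] → [turizmeb]
  1 Spirantization: no change — [turizmeb]
  result: [turizmeb]

2 then 1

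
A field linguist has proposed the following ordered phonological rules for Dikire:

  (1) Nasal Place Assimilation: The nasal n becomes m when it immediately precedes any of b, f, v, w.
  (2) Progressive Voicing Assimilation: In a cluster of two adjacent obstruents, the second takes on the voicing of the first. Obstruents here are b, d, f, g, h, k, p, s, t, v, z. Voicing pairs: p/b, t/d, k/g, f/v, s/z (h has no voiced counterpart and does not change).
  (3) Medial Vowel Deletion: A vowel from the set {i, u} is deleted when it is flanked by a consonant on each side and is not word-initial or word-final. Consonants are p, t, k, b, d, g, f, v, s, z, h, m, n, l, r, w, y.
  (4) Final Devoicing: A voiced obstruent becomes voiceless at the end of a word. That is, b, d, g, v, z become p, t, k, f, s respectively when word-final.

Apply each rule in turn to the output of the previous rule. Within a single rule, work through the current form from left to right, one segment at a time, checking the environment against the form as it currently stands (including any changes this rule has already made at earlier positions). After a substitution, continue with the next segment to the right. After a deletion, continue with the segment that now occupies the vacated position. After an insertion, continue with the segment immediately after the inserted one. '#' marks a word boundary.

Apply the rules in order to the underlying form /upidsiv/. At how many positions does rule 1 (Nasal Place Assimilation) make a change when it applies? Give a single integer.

0

(1) Nasal Place Assimilation: no change — [upidsiv]
(2) Progressive Voicing Assimilation: [upidsiv] → [upidziv]
(3) Medial Vowel Deletion: [upidziv] → [updzv]
(4) Final Devoicing: [updzv] → [updzf]
Rule 1 changed 0 position(s).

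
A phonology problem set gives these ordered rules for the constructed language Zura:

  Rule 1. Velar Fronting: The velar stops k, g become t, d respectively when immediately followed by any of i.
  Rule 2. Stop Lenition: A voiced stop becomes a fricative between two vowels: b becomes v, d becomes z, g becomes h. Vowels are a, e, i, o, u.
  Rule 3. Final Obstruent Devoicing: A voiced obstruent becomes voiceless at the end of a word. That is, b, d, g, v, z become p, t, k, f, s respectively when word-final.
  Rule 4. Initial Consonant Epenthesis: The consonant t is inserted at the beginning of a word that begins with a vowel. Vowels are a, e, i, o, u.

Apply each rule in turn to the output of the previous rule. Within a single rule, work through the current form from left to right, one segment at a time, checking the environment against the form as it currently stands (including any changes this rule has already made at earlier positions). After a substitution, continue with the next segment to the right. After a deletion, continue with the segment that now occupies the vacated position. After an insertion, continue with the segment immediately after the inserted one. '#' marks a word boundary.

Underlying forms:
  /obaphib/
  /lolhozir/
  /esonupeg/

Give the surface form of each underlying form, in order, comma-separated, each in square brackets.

/obaphib/:
  Rule 1 Velar Fronting: no change — [obaphib]
  Rule 2 Stop Lenition: [obaphib] → [ovaphib]
  Rule 3 Final Obstruent Devoicing: [ovaphib] → [ovaphip]
  Rule 4 Initial Consonant Epenthesis: [ovaphip] → [tovaphip]
/lolhozir/:
  Rule 1 Velar Fronting: no change — [lolhozir]
  Rule 2 Stop Lenition: no change — [lolhozir]
  Rule 3 Final Obstruent Devoicing: no change — [lolhozir]
  Rule 4 Initial Consonant Epenthesis: no change — [lolhozir]
/esonupeg/:
  Rule 1 Velar Fronting: no change — [esonupeg]
  Rule 2 Stop Lenition: no change — [esonupeg]
  Rule 3 Final Obstruent Devoicing: [esonupeg] → [esonupek]
  Rule 4 Initial Consonant Epenthesis: [esonupek] → [tesonupek]

[tovaphip], [lolhozir], [tesonupek]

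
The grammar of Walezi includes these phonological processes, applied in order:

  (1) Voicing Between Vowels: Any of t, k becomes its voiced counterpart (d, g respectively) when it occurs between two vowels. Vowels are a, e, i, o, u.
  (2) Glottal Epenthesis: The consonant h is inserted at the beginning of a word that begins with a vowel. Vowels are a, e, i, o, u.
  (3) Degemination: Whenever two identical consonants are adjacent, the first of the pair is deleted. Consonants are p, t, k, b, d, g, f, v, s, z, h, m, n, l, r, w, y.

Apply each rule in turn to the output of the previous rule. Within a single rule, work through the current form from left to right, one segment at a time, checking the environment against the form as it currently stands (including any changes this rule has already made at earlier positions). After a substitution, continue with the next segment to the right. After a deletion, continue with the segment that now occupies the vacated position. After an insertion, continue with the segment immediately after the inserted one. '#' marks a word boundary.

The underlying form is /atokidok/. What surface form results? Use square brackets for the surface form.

[hadogidok]

(1) Voicing Between Vowels: [atokidok] → [adogidok]
(2) Glottal Epenthesis: [adogidok] → [hadogidok]
(3) Degemination: no change — [hadogidok]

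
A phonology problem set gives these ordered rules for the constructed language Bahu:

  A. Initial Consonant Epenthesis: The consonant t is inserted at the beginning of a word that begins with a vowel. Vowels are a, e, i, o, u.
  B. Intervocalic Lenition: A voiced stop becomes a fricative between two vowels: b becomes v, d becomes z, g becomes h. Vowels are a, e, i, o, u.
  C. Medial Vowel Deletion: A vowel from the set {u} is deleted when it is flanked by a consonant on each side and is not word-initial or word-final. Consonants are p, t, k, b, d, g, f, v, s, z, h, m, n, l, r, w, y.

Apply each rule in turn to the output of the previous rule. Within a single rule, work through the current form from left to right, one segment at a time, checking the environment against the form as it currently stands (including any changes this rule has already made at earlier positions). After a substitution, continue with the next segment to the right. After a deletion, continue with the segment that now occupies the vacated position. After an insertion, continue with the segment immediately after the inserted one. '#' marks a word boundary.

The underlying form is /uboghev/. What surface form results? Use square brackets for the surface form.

[tvoghev]

A Initial Consonant Epenthesis: [uboghev] → [tuboghev]
B Intervocalic Lenition: [tuboghev] → [tuvoghev]
C Medial Vowel Deletion: [tuvoghev] → [tvoghev]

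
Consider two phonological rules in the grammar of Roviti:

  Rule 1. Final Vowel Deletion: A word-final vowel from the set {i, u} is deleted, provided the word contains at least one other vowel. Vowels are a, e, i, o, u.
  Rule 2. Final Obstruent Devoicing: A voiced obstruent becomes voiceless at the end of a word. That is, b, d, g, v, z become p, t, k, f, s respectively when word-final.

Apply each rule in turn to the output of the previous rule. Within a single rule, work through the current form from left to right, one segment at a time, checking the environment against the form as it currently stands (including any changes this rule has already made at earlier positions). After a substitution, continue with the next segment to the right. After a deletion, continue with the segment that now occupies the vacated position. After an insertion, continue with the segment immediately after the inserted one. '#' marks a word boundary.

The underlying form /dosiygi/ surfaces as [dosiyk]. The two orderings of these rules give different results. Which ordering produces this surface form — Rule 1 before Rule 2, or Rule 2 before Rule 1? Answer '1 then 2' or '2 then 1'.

1 then 2

Order 1 then 2:
  1 Final Vowel Deletion: [dosiygi] → [dosiyg]
  2 Final Obstruent Devoicing: [dosiyg] → [dosiyk]
  result: [dosiyk]
Order 2 then 1:
  2 Final Obstruent Devoicing: no change — [dosiygi]
  1 Final Vowel Deletion: [dosiygi] → [dosiyg]
  result: [dosiyg]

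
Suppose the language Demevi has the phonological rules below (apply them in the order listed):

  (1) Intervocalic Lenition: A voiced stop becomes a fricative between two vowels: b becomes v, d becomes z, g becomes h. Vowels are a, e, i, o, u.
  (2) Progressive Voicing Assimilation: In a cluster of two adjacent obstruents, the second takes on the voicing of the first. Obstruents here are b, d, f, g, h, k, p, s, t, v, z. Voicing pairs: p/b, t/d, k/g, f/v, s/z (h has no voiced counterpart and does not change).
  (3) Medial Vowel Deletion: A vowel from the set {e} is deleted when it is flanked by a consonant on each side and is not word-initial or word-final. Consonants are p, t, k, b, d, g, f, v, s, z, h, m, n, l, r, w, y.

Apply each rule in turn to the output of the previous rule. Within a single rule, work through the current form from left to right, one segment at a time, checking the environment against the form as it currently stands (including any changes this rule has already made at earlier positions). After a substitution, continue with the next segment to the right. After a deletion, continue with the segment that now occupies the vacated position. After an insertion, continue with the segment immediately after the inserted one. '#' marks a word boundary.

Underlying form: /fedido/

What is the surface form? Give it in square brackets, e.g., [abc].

[fzizo]

(1) Intervocalic Lenition: [fedido] → [fezizo]
(2) Progressive Voicing Assimilation: no change — [fezizo]
(3) Medial Vowel Deletion: [fezizo] → [fzizo]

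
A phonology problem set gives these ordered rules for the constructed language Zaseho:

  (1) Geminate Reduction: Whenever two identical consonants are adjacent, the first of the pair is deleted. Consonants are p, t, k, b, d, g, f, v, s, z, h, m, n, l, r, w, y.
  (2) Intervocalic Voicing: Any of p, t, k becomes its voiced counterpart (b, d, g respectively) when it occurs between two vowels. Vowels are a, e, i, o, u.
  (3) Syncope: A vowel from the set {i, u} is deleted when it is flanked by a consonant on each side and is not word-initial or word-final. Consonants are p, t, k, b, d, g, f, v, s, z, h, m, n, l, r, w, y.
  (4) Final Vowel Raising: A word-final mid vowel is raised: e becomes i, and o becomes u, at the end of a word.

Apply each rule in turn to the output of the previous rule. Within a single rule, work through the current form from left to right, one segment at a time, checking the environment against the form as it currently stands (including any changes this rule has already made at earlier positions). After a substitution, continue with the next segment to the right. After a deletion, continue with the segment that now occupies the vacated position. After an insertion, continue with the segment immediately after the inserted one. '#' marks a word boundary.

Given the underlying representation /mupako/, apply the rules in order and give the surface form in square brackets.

(1) Geminate Reduction: no change — [mupako]
(2) Intervocalic Voicing: [mupako] → [mubago]
(3) Syncope: [mubago] → [mbago]
(4) Final Vowel Raising: [mbago] → [mbagu]

[mbagu]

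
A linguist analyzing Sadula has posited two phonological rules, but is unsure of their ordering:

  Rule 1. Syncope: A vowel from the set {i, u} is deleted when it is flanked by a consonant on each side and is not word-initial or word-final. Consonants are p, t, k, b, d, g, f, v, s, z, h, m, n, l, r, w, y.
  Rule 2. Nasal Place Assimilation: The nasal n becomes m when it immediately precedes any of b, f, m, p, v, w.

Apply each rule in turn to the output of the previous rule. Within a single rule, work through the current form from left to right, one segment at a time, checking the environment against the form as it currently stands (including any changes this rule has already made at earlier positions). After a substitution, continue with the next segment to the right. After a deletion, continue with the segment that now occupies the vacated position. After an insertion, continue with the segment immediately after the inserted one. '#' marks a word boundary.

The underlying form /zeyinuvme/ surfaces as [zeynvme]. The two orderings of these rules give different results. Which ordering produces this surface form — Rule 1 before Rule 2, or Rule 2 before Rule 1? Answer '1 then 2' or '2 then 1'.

Order 1 then 2:
  1 Syncope: [zeyinuvme] → [zeynvme]
  2 Nasal Place Assimilation: [zeynvme] → [zeymvme]
  result: [zeymvme]
Order 2 then 1:
  2 Nasal Place Assimilation: no change — [zeyinuvme]
  1 Syncope: [zeyinuvme] → [zeynvme]
  result: [zeynvme]

2 then 1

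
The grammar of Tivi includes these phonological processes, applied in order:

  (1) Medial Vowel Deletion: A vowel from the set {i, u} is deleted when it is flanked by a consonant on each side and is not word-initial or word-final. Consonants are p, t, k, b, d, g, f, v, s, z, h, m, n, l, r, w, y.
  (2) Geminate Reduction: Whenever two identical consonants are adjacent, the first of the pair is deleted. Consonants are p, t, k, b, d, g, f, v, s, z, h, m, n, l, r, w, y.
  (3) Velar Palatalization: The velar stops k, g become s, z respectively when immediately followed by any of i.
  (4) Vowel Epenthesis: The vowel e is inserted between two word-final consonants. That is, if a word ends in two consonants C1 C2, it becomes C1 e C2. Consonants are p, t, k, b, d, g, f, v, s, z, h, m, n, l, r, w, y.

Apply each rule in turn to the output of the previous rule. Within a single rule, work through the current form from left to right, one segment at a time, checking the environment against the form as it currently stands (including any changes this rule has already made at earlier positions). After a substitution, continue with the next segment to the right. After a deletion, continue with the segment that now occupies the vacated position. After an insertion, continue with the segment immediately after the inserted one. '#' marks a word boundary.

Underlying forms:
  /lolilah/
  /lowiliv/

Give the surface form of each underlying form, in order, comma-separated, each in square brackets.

/lolilah/:
  (1) Medial Vowel Deletion: [lolilah] → [lollah]
  (2) Geminate Reduction: [lollah] → [lolah]
  (3) Velar Palatalization: no change — [lolah]
  (4) Vowel Epenthesis: no change — [lolah]
/lowiliv/:
  (1) Medial Vowel Deletion: [lowiliv] → [lowlv]
  (2) Geminate Reduction: no change — [lowlv]
  (3) Velar Palatalization: no change — [lowlv]
  (4) Vowel Epenthesis: [lowlv] → [lowlev]

[lolah], [lowlev]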